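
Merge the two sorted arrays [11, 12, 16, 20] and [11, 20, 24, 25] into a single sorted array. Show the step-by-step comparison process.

Merging process:

Compare 11 vs 11: take 11 from left. Merged: [11]
Compare 12 vs 11: take 11 from right. Merged: [11, 11]
Compare 12 vs 20: take 12 from left. Merged: [11, 11, 12]
Compare 16 vs 20: take 16 from left. Merged: [11, 11, 12, 16]
Compare 20 vs 20: take 20 from left. Merged: [11, 11, 12, 16, 20]
Append remaining from right: [20, 24, 25]. Merged: [11, 11, 12, 16, 20, 20, 24, 25]

Final merged array: [11, 11, 12, 16, 20, 20, 24, 25]
Total comparisons: 5

The merged array is [11, 11, 12, 16, 20, 20, 24, 25], requiring 5 comparisons. The merge step runs in O(n) time where n is the total number of elements.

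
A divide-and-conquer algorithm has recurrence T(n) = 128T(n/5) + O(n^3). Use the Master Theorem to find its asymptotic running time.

Master Theorem for T(n) = 128T(n/5) + O(n^3):

a = 128, b = 5, c = 3
log_b(a) = log_5(128) = 3.0147

Case 1: c = 3 < log_5(128) = 3.0147
T(n) = O(n^(log_5 128))

For T(n) = 128T(n/5) + O(n^3): log_5(128) = 3.0147. This is Case 1 of the Master Theorem (c < log_b(a), work dominated by leaves), giving O(n^(log_5 128)).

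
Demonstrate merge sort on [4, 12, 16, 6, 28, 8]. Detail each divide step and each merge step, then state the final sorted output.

Merge sort trace:

Split: [4, 12, 16, 6, 28, 8] -> [4, 12, 16] and [6, 28, 8]
  Split: [4, 12, 16] -> [4] and [12, 16]
    Split: [12, 16] -> [12] and [16]
    Merge: [12] + [16] -> [12, 16]
  Merge: [4] + [12, 16] -> [4, 12, 16]
  Split: [6, 28, 8] -> [6] and [28, 8]
    Split: [28, 8] -> [28] and [8]
    Merge: [28] + [8] -> [8, 28]
  Merge: [6] + [8, 28] -> [6, 8, 28]
Merge: [4, 12, 16] + [6, 8, 28] -> [4, 6, 8, 12, 16, 28]

Final sorted array: [4, 6, 8, 12, 16, 28]

The merge sort proceeds by recursively splitting the array and merging sorted halves.
After all merges, the sorted array is [4, 6, 8, 12, 16, 28].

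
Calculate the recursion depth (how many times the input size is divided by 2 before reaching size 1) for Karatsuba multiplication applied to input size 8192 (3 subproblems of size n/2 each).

For divide and conquer with division factor 2:

Problem sizes at each level:
Level 0: 8192
Level 1: 4096
Level 2: 2048
Level 3: 1024
Level 4: 512
Level 5: 256
Level 6: 128
Level 7: 64
Level 8: 32
Level 9: 16
Level 10: 8
Level 11: 4
Level 12: 2
Level 13: 1

The root is level 0 and the size-1 base case is level 13 (the tree spans levels 0 through 13, i.e. 14 levels counting the root), so the depth is the number of divisions: log_2(8192) = 13

The recursion tree depth is log_2(8192) = 13. At each level, the problem size is divided by 2, so it takes 13 divisions to reduce to a base case of size 1. The algorithm makes 3 recursive calls at each level.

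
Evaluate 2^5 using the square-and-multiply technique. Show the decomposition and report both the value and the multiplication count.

Computing 2^5 by squaring (build up from 2^1; each line after the first costs one multiplication):

2^1 = 2
2^2 = (2^1)^2 = 2^2 = 4
2^4 = (2^2)^2 = 4^2 = 16
2^5 = 2 * 2^4 = 2 * 16 = 32

Result: 32
Multiplications needed: 3 (3 lines after 2^1)

2^5 = 32. Using exponentiation by squaring, this requires 3 multiplications. The key idea: if the exponent is even, square the half-power; if odd, multiply by the base once.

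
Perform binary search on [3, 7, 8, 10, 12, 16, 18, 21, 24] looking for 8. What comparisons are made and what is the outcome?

Binary search for 8 in [3, 7, 8, 10, 12, 16, 18, 21, 24]:

lo=0, hi=8, mid=4, arr[mid]=12 -> 12 > 8, search left half
lo=0, hi=3, mid=1, arr[mid]=7 -> 7 < 8, search right half
lo=2, hi=3, mid=2, arr[mid]=8 -> Found target at index 2!

Binary search finds 8 at index 2 after 3 comparisons. The search repeatedly halves the search space by comparing with the middle element.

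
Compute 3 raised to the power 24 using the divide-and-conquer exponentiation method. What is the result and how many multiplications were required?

Computing 3^24 by squaring (build up from 3^1; each line after the first costs one multiplication):

3^1 = 3
3^2 = (3^1)^2 = 3^2 = 9
3^3 = 3 * 3^2 = 3 * 9 = 27
3^6 = (3^3)^2 = 27^2 = 729
3^12 = (3^6)^2 = 729^2 = 531441
3^24 = (3^12)^2 = 531441^2 = 282429536481

Result: 282429536481
Multiplications needed: 5 (5 lines after 3^1)

3^24 = 282429536481. Using exponentiation by squaring, this requires 5 multiplications. The key idea: if the exponent is even, square the half-power; if odd, multiply by the base once.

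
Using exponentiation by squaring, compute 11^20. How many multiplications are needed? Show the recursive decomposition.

Computing 11^20 by squaring (build up from 11^1; each line after the first costs one multiplication):

11^1 = 11
11^2 = (11^1)^2 = 11^2 = 121
11^4 = (11^2)^2 = 121^2 = 14641
11^5 = 11 * 11^4 = 11 * 14641 = 161051
11^10 = (11^5)^2 = 161051^2 = 25937424601
11^20 = (11^10)^2 = 25937424601^2 = 672749994932560009201

Result: 672749994932560009201
Multiplications needed: 5 (5 lines after 11^1)

11^20 = 672749994932560009201. Using exponentiation by squaring, this requires 5 multiplications. The key idea: if the exponent is even, square the half-power; if odd, multiply by the base once.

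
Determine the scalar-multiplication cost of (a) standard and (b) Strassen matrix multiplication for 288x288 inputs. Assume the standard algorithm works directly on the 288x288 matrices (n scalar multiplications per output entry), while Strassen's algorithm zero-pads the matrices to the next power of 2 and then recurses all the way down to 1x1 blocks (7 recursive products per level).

Matrix multiplication for 288x288 matrices:

Strassen's algorithm requires power-of-2 dimensions. Pad 288x288 to 512x512 (next power of 2).

Standard algorithm: 288^3 = 23887872 multiplications
Strassen's algorithm: 7^(log2(512)) = 7^9 = 40353607 multiplications
Difference: 23887872 - 40353607 = -16465735 (Strassen uses MORE here due to padding overhead — for small or just-over-power-of-2 n, padding can outweigh the per-level savings)

Standard: 23887872 multiplications (288^3). Strassen: 40353607 multiplications (7^9, after padding to 512x512). Strassen reduces 8 recursive multiplications to 7 at each level.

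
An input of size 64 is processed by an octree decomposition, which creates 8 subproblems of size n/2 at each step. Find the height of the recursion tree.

For divide and conquer with division factor 2:

Problem sizes at each level:
Level 0: 64
Level 1: 32
Level 2: 16
Level 3: 8
Level 4: 4
Level 5: 2
Level 6: 1

The root is level 0 and the size-1 base case is level 6 (the tree spans levels 0 through 6, i.e. 7 levels counting the root), so the depth is the number of divisions: log_2(64) = 6

The recursion tree depth is log_2(64) = 6. At each level, the problem size is divided by 2, so it takes 6 divisions to reduce to a base case of size 1. The algorithm makes 8 recursive calls at each level.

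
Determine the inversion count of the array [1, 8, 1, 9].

Finding inversions in [1, 8, 1, 9]:

(1, 2): arr[1]=8 > arr[2]=1

Total inversions: 1

The array has 1 inversion(s): (1,2). Each pair (i,j) satisfies i < j and arr[i] > arr[j].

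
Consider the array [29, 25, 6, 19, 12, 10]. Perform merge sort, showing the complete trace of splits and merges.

Merge sort trace:

Split: [29, 25, 6, 19, 12, 10] -> [29, 25, 6] and [19, 12, 10]
  Split: [29, 25, 6] -> [29] and [25, 6]
    Split: [25, 6] -> [25] and [6]
    Merge: [25] + [6] -> [6, 25]
  Merge: [29] + [6, 25] -> [6, 25, 29]
  Split: [19, 12, 10] -> [19] and [12, 10]
    Split: [12, 10] -> [12] and [10]
    Merge: [12] + [10] -> [10, 12]
  Merge: [19] + [10, 12] -> [10, 12, 19]
Merge: [6, 25, 29] + [10, 12, 19] -> [6, 10, 12, 19, 25, 29]

Final sorted array: [6, 10, 12, 19, 25, 29]

The merge sort proceeds by recursively splitting the array and merging sorted halves.
After all merges, the sorted array is [6, 10, 12, 19, 25, 29].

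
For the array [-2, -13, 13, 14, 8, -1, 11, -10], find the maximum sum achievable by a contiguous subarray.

Using Kadane's algorithm on [-2, -13, 13, 14, 8, -1, 11, -10]:

Scanning through the array:
Position 1 (value -13): max_ending_here = -13, max_so_far = -2
Position 2 (value 13): max_ending_here = 13, max_so_far = 13
Position 3 (value 14): max_ending_here = 27, max_so_far = 27
Position 4 (value 8): max_ending_here = 35, max_so_far = 35
Position 5 (value -1): max_ending_here = 34, max_so_far = 35
Position 6 (value 11): max_ending_here = 45, max_so_far = 45
Position 7 (value -10): max_ending_here = 35, max_so_far = 45

Maximum subarray: [13, 14, 8, -1, 11]
Maximum sum: 45

The maximum subarray is [13, 14, 8, -1, 11] with sum 45. This subarray runs from index 2 to index 6.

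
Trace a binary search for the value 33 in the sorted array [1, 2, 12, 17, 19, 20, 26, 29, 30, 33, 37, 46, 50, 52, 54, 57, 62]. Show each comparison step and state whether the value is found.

Binary search for 33 in [1, 2, 12, 17, 19, 20, 26, 29, 30, 33, 37, 46, 50, 52, 54, 57, 62]:

lo=0, hi=16, mid=8, arr[mid]=30 -> 30 < 33, search right half
lo=9, hi=16, mid=12, arr[mid]=50 -> 50 > 33, search left half
lo=9, hi=11, mid=10, arr[mid]=37 -> 37 > 33, search left half
lo=9, hi=9, mid=9, arr[mid]=33 -> Found target at index 9!

Binary search finds 33 at index 9 after 4 comparisons. The search repeatedly halves the search space by comparing with the middle element.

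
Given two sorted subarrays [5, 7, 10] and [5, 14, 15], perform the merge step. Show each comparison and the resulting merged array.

Merging process:

Compare 5 vs 5: take 5 from left. Merged: [5]
Compare 7 vs 5: take 5 from right. Merged: [5, 5]
Compare 7 vs 14: take 7 from left. Merged: [5, 5, 7]
Compare 10 vs 14: take 10 from left. Merged: [5, 5, 7, 10]
Append remaining from right: [14, 15]. Merged: [5, 5, 7, 10, 14, 15]

Final merged array: [5, 5, 7, 10, 14, 15]
Total comparisons: 4

The merged array is [5, 5, 7, 10, 14, 15], requiring 4 comparisons. The merge step runs in O(n) time where n is the total number of elements.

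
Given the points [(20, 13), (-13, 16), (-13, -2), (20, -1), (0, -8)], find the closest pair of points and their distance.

Computing all pairwise distances among 5 points:

d((20, 13), (-13, 16)) = 33.1361
d((20, 13), (-13, -2)) = 36.2491
d((20, 13), (20, -1)) = 14.0 <-- minimum
d((20, 13), (0, -8)) = 29.0
d((-13, 16), (-13, -2)) = 18.0
d((-13, 16), (20, -1)) = 37.1214
d((-13, 16), (0, -8)) = 27.2947
d((-13, -2), (20, -1)) = 33.0151
d((-13, -2), (0, -8)) = 14.3178
d((20, -1), (0, -8)) = 21.1896

Closest pair: (20, 13) and (20, -1) with distance 14.0

The closest pair is (20, 13) and (20, -1) with Euclidean distance 14.0. For 5 points, brute-force pairwise comparison is shown above. For large n, the divide-and-conquer algorithm (sort by x, recurse on halves, check the dividing strip) achieves O(n log n).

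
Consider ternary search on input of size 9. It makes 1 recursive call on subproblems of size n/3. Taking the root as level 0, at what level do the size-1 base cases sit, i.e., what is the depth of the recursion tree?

For divide and conquer with division factor 3:

Problem sizes at each level:
Level 0: 9
Level 1: 3
Level 2: 1

The root is level 0 and the size-1 base case is level 2 (the tree spans levels 0 through 2, i.e. 3 levels counting the root), so the depth is the number of divisions: log_3(9) = 2

The recursion tree depth is log_3(9) = 2. At each level, the problem size is divided by 3, so it takes 2 divisions to reduce to a base case of size 1. The algorithm makes 1 recursive call at each level.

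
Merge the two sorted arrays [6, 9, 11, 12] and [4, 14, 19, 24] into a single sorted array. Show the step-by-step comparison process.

Merging process:

Compare 6 vs 4: take 4 from right. Merged: [4]
Compare 6 vs 14: take 6 from left. Merged: [4, 6]
Compare 9 vs 14: take 9 from left. Merged: [4, 6, 9]
Compare 11 vs 14: take 11 from left. Merged: [4, 6, 9, 11]
Compare 12 vs 14: take 12 from left. Merged: [4, 6, 9, 11, 12]
Append remaining from right: [14, 19, 24]. Merged: [4, 6, 9, 11, 12, 14, 19, 24]

Final merged array: [4, 6, 9, 11, 12, 14, 19, 24]
Total comparisons: 5

The merged array is [4, 6, 9, 11, 12, 14, 19, 24], requiring 5 comparisons. The merge step runs in O(n) time where n is the total number of elements.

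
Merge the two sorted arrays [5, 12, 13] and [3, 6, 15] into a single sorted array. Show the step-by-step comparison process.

Merging process:

Compare 5 vs 3: take 3 from right. Merged: [3]
Compare 5 vs 6: take 5 from left. Merged: [3, 5]
Compare 12 vs 6: take 6 from right. Merged: [3, 5, 6]
Compare 12 vs 15: take 12 from left. Merged: [3, 5, 6, 12]
Compare 13 vs 15: take 13 from left. Merged: [3, 5, 6, 12, 13]
Append remaining from right: [15]. Merged: [3, 5, 6, 12, 13, 15]

Final merged array: [3, 5, 6, 12, 13, 15]
Total comparisons: 5

The merged array is [3, 5, 6, 12, 13, 15], requiring 5 comparisons. The merge step runs in O(n) time where n is the total number of elements.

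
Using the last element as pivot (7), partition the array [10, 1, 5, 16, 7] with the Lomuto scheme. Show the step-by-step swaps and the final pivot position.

Lomuto partition with pivot = 7:

Initial array: [10, 1, 5, 16, 7]

arr[0]=10 > 7: no swap
arr[1]=1 <= 7: swap with position 0, array becomes [1, 10, 5, 16, 7]
arr[2]=5 <= 7: swap with position 1, array becomes [1, 5, 10, 16, 7]
arr[3]=16 > 7: no swap

Place pivot at position 2: [1, 5, 7, 16, 10]
Pivot position: 2

After partitioning with pivot 7, the array becomes [1, 5, 7, 16, 10]. The pivot is placed at index 2. All elements to the left of the pivot are <= 7, and all elements to the right are > 7.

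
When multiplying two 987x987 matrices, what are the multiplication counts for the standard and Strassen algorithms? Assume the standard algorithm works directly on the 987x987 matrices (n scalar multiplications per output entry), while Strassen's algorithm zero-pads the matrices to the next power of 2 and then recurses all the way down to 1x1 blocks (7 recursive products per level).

Matrix multiplication for 987x987 matrices:

Strassen's algorithm requires power-of-2 dimensions. Pad 987x987 to 1024x1024 (next power of 2).

Standard algorithm: 987^3 = 961504803 multiplications
Strassen's algorithm: 7^(log2(1024)) = 7^10 = 282475249 multiplications
Savings: 961504803 - 282475249 = 679029554 multiplications

Standard: 961504803 multiplications (987^3). Strassen: 282475249 multiplications (7^10, after padding to 1024x1024). Strassen reduces 8 recursive multiplications to 7 at each level.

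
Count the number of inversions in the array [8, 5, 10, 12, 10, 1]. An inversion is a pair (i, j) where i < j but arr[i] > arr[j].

Finding inversions in [8, 5, 10, 12, 10, 1]:

(0, 1): arr[0]=8 > arr[1]=5
(0, 5): arr[0]=8 > arr[5]=1
(1, 5): arr[1]=5 > arr[5]=1
(2, 5): arr[2]=10 > arr[5]=1
(3, 4): arr[3]=12 > arr[4]=10
(3, 5): arr[3]=12 > arr[5]=1
(4, 5): arr[4]=10 > arr[5]=1

Total inversions: 7

The array has 7 inversion(s): (0,1), (0,5), (1,5), (2,5), (3,4), (3,5), (4,5). Each pair (i,j) satisfies i < j and arr[i] > arr[j].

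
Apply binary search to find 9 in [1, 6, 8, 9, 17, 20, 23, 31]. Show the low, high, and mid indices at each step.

Binary search for 9 in [1, 6, 8, 9, 17, 20, 23, 31]:

lo=0, hi=7, mid=3, arr[mid]=9 -> Found target at index 3!

Binary search finds 9 at index 3 after 1 comparisons. The search repeatedly halves the search space by comparing with the middle element.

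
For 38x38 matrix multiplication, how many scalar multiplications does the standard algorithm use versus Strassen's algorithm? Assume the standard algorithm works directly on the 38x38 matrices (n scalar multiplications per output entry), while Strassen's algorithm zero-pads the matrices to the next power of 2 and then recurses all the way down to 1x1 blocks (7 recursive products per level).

Matrix multiplication for 38x38 matrices:

Strassen's algorithm requires power-of-2 dimensions. Pad 38x38 to 64x64 (next power of 2).

Standard algorithm: 38^3 = 54872 multiplications
Strassen's algorithm: 7^(log2(64)) = 7^6 = 117649 multiplications
Difference: 54872 - 117649 = -62777 (Strassen uses MORE here due to padding overhead — for small or just-over-power-of-2 n, padding can outweigh the per-level savings)

Standard: 54872 multiplications (38^3). Strassen: 117649 multiplications (7^6, after padding to 64x64). Strassen reduces 8 recursive multiplications to 7 at each level.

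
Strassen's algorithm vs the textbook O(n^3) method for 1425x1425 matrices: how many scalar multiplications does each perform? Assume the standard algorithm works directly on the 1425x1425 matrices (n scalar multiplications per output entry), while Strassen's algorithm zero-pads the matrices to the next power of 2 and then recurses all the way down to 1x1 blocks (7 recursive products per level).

Matrix multiplication for 1425x1425 matrices:

Strassen's algorithm requires power-of-2 dimensions. Pad 1425x1425 to 2048x2048 (next power of 2).

Standard algorithm: 1425^3 = 2893640625 multiplications
Strassen's algorithm: 7^(log2(2048)) = 7^11 = 1977326743 multiplications
Savings: 2893640625 - 1977326743 = 916313882 multiplications

Standard: 2893640625 multiplications (1425^3). Strassen: 1977326743 multiplications (7^11, after padding to 2048x2048). Strassen reduces 8 recursive multiplications to 7 at each level.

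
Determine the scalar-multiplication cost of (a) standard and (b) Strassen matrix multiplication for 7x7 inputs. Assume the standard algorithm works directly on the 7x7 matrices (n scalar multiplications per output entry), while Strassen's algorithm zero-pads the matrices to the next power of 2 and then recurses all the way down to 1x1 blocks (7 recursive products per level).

Matrix multiplication for 7x7 matrices:

Strassen's algorithm requires power-of-2 dimensions. Pad 7x7 to 8x8 (next power of 2).

Standard algorithm: 7^3 = 343 multiplications
Strassen's algorithm: 7^(log2(8)) = 7^3 = 343 multiplications
Savings: 343 - 343 = 0 multiplications

Standard: 343 multiplications (7^3). Strassen: 343 multiplications (7^3, after padding to 8x8). Strassen reduces 8 recursive multiplications to 7 at each level.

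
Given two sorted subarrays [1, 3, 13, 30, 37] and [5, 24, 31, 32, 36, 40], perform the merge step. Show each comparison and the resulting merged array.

Merging process:

Compare 1 vs 5: take 1 from left. Merged: [1]
Compare 3 vs 5: take 3 from left. Merged: [1, 3]
Compare 13 vs 5: take 5 from right. Merged: [1, 3, 5]
Compare 13 vs 24: take 13 from left. Merged: [1, 3, 5, 13]
Compare 30 vs 24: take 24 from right. Merged: [1, 3, 5, 13, 24]
Compare 30 vs 31: take 30 from left. Merged: [1, 3, 5, 13, 24, 30]
Compare 37 vs 31: take 31 from right. Merged: [1, 3, 5, 13, 24, 30, 31]
Compare 37 vs 32: take 32 from right. Merged: [1, 3, 5, 13, 24, 30, 31, 32]
Compare 37 vs 36: take 36 from right. Merged: [1, 3, 5, 13, 24, 30, 31, 32, 36]
Compare 37 vs 40: take 37 from left. Merged: [1, 3, 5, 13, 24, 30, 31, 32, 36, 37]
Append remaining from right: [40]. Merged: [1, 3, 5, 13, 24, 30, 31, 32, 36, 37, 40]

Final merged array: [1, 3, 5, 13, 24, 30, 31, 32, 36, 37, 40]
Total comparisons: 10

The merged array is [1, 3, 5, 13, 24, 30, 31, 32, 36, 37, 40], requiring 10 comparisons. The merge step runs in O(n) time where n is the total number of elements.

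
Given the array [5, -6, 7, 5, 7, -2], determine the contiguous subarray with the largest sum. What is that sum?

Using Kadane's algorithm on [5, -6, 7, 5, 7, -2]:

Scanning through the array:
Position 1 (value -6): max_ending_here = -1, max_so_far = 5
Position 2 (value 7): max_ending_here = 7, max_so_far = 7
Position 3 (value 5): max_ending_here = 12, max_so_far = 12
Position 4 (value 7): max_ending_here = 19, max_so_far = 19
Position 5 (value -2): max_ending_here = 17, max_so_far = 19

Maximum subarray: [7, 5, 7]
Maximum sum: 19

The maximum subarray is [7, 5, 7] with sum 19. This subarray runs from index 2 to index 4.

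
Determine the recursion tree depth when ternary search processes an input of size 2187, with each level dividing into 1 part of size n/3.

For divide and conquer with division factor 3:

Problem sizes at each level:
Level 0: 2187
Level 1: 729
Level 2: 243
Level 3: 81
Level 4: 27
Level 5: 9
Level 6: 3
Level 7: 1

The root is level 0 and the size-1 base case is level 7 (the tree spans levels 0 through 7, i.e. 8 levels counting the root), so the depth is the number of divisions: log_3(2187) = 7

The recursion tree depth is log_3(2187) = 7. At each level, the problem size is divided by 3, so it takes 7 divisions to reduce to a base case of size 1. The algorithm makes 1 recursive call at each level.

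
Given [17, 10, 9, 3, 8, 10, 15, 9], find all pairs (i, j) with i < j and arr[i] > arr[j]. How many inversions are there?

Finding inversions in [17, 10, 9, 3, 8, 10, 15, 9]:

(0, 1): arr[0]=17 > arr[1]=10
(0, 2): arr[0]=17 > arr[2]=9
(0, 3): arr[0]=17 > arr[3]=3
(0, 4): arr[0]=17 > arr[4]=8
(0, 5): arr[0]=17 > arr[5]=10
(0, 6): arr[0]=17 > arr[6]=15
(0, 7): arr[0]=17 > arr[7]=9
(1, 2): arr[1]=10 > arr[2]=9
(1, 3): arr[1]=10 > arr[3]=3
(1, 4): arr[1]=10 > arr[4]=8
(1, 7): arr[1]=10 > arr[7]=9
(2, 3): arr[2]=9 > arr[3]=3
(2, 4): arr[2]=9 > arr[4]=8
(5, 7): arr[5]=10 > arr[7]=9
(6, 7): arr[6]=15 > arr[7]=9

Total inversions: 15

The array has 15 inversion(s): (0,1), (0,2), (0,3), (0,4), (0,5), (0,6), (0,7), (1,2), (1,3), (1,4), (1,7), (2,3), (2,4), (5,7), (6,7). Each pair (i,j) satisfies i < j and arr[i] > arr[j].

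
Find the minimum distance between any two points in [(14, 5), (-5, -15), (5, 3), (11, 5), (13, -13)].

Computing all pairwise distances among 5 points:

d((14, 5), (-5, -15)) = 27.5862
d((14, 5), (5, 3)) = 9.2195
d((14, 5), (11, 5)) = 3.0 <-- minimum
d((14, 5), (13, -13)) = 18.0278
d((-5, -15), (5, 3)) = 20.5913
d((-5, -15), (11, 5)) = 25.6125
d((-5, -15), (13, -13)) = 18.1108
d((5, 3), (11, 5)) = 6.3246
d((5, 3), (13, -13)) = 17.8885
d((11, 5), (13, -13)) = 18.1108

Closest pair: (14, 5) and (11, 5) with distance 3.0

The closest pair is (14, 5) and (11, 5) with Euclidean distance 3.0. For 5 points, brute-force pairwise comparison is shown above. For large n, the divide-and-conquer algorithm (sort by x, recurse on halves, check the dividing strip) achieves O(n log n).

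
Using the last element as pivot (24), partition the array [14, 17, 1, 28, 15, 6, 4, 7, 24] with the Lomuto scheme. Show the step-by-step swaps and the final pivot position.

Lomuto partition with pivot = 24:

Initial array: [14, 17, 1, 28, 15, 6, 4, 7, 24]

arr[0]=14 <= 24: swap with position 0, array becomes [14, 17, 1, 28, 15, 6, 4, 7, 24]
arr[1]=17 <= 24: swap with position 1, array becomes [14, 17, 1, 28, 15, 6, 4, 7, 24]
arr[2]=1 <= 24: swap with position 2, array becomes [14, 17, 1, 28, 15, 6, 4, 7, 24]
arr[3]=28 > 24: no swap
arr[4]=15 <= 24: swap with position 3, array becomes [14, 17, 1, 15, 28, 6, 4, 7, 24]
arr[5]=6 <= 24: swap with position 4, array becomes [14, 17, 1, 15, 6, 28, 4, 7, 24]
arr[6]=4 <= 24: swap with position 5, array becomes [14, 17, 1, 15, 6, 4, 28, 7, 24]
arr[7]=7 <= 24: swap with position 6, array becomes [14, 17, 1, 15, 6, 4, 7, 28, 24]

Place pivot at position 7: [14, 17, 1, 15, 6, 4, 7, 24, 28]
Pivot position: 7

After partitioning with pivot 24, the array becomes [14, 17, 1, 15, 6, 4, 7, 24, 28]. The pivot is placed at index 7. All elements to the left of the pivot are <= 24, and all elements to the right are > 24.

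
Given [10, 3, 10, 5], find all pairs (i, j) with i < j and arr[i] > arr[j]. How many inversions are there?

Finding inversions in [10, 3, 10, 5]:

(0, 1): arr[0]=10 > arr[1]=3
(0, 3): arr[0]=10 > arr[3]=5
(2, 3): arr[2]=10 > arr[3]=5

Total inversions: 3

The array has 3 inversion(s): (0,1), (0,3), (2,3). Each pair (i,j) satisfies i < j and arr[i] > arr[j].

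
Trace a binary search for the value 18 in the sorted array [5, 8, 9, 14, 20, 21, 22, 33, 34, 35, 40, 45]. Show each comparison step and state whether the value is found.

Binary search for 18 in [5, 8, 9, 14, 20, 21, 22, 33, 34, 35, 40, 45]:

lo=0, hi=11, mid=5, arr[mid]=21 -> 21 > 18, search left half
lo=0, hi=4, mid=2, arr[mid]=9 -> 9 < 18, search right half
lo=3, hi=4, mid=3, arr[mid]=14 -> 14 < 18, search right half
lo=4, hi=4, mid=4, arr[mid]=20 -> 20 > 18, search left half
lo=4 > hi=3, target 18 not found

Binary search determines that 18 is not in the array after 4 comparisons. The search space was exhausted without finding the target.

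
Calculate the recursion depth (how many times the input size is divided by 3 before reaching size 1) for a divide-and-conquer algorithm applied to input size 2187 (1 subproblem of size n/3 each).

For divide and conquer with division factor 3:

Problem sizes at each level:
Level 0: 2187
Level 1: 729
Level 2: 243
Level 3: 81
Level 4: 27
Level 5: 9
Level 6: 3
Level 7: 1

The root is level 0 and the size-1 base case is level 7 (the tree spans levels 0 through 7, i.e. 8 levels counting the root), so the depth is the number of divisions: log_3(2187) = 7

The recursion tree depth is log_3(2187) = 7. At each level, the problem size is divided by 3, so it takes 7 divisions to reduce to a base case of size 1. The algorithm makes 1 recursive call at each level.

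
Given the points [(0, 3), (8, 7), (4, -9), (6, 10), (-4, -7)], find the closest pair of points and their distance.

Computing all pairwise distances among 5 points:

d((0, 3), (8, 7)) = 8.9443
d((0, 3), (4, -9)) = 12.6491
d((0, 3), (6, 10)) = 9.2195
d((0, 3), (-4, -7)) = 10.7703
d((8, 7), (4, -9)) = 16.4924
d((8, 7), (6, 10)) = 3.6056 <-- minimum
d((8, 7), (-4, -7)) = 18.4391
d((4, -9), (6, 10)) = 19.105
d((4, -9), (-4, -7)) = 8.2462
d((6, 10), (-4, -7)) = 19.7231

Closest pair: (8, 7) and (6, 10) with distance 3.6056

The closest pair is (8, 7) and (6, 10) with Euclidean distance 3.6056. For 5 points, brute-force pairwise comparison is shown above. For large n, the divide-and-conquer algorithm (sort by x, recurse on halves, check the dividing strip) achieves O(n log n).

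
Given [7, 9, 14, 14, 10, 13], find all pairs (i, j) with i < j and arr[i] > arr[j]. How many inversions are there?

Finding inversions in [7, 9, 14, 14, 10, 13]:

(2, 4): arr[2]=14 > arr[4]=10
(2, 5): arr[2]=14 > arr[5]=13
(3, 4): arr[3]=14 > arr[4]=10
(3, 5): arr[3]=14 > arr[5]=13

Total inversions: 4

The array has 4 inversion(s): (2,4), (2,5), (3,4), (3,5). Each pair (i,j) satisfies i < j and arr[i] > arr[j].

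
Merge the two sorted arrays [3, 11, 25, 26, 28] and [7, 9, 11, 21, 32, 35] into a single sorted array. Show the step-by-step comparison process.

Merging process:

Compare 3 vs 7: take 3 from left. Merged: [3]
Compare 11 vs 7: take 7 from right. Merged: [3, 7]
Compare 11 vs 9: take 9 from right. Merged: [3, 7, 9]
Compare 11 vs 11: take 11 from left. Merged: [3, 7, 9, 11]
Compare 25 vs 11: take 11 from right. Merged: [3, 7, 9, 11, 11]
Compare 25 vs 21: take 21 from right. Merged: [3, 7, 9, 11, 11, 21]
Compare 25 vs 32: take 25 from left. Merged: [3, 7, 9, 11, 11, 21, 25]
Compare 26 vs 32: take 26 from left. Merged: [3, 7, 9, 11, 11, 21, 25, 26]
Compare 28 vs 32: take 28 from left. Merged: [3, 7, 9, 11, 11, 21, 25, 26, 28]
Append remaining from right: [32, 35]. Merged: [3, 7, 9, 11, 11, 21, 25, 26, 28, 32, 35]

Final merged array: [3, 7, 9, 11, 11, 21, 25, 26, 28, 32, 35]
Total comparisons: 9

The merged array is [3, 7, 9, 11, 11, 21, 25, 26, 28, 32, 35], requiring 9 comparisons. The merge step runs in O(n) time where n is the total number of elements.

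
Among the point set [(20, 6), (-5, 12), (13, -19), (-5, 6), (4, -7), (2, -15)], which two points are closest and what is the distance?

Computing all pairwise distances among 6 points:

d((20, 6), (-5, 12)) = 25.7099
d((20, 6), (13, -19)) = 25.9615
d((20, 6), (-5, 6)) = 25.0
d((20, 6), (4, -7)) = 20.6155
d((20, 6), (2, -15)) = 27.6586
d((-5, 12), (13, -19)) = 35.8469
d((-5, 12), (-5, 6)) = 6.0 <-- minimum
d((-5, 12), (4, -7)) = 21.0238
d((-5, 12), (2, -15)) = 27.8927
d((13, -19), (-5, 6)) = 30.8058
d((13, -19), (4, -7)) = 15.0
d((13, -19), (2, -15)) = 11.7047
d((-5, 6), (4, -7)) = 15.8114
d((-5, 6), (2, -15)) = 22.1359
d((4, -7), (2, -15)) = 8.2462

Closest pair: (-5, 12) and (-5, 6) with distance 6.0

The closest pair is (-5, 12) and (-5, 6) with Euclidean distance 6.0. For 6 points, brute-force pairwise comparison is shown above. For large n, the divide-and-conquer algorithm (sort by x, recurse on halves, check the dividing strip) achieves O(n log n).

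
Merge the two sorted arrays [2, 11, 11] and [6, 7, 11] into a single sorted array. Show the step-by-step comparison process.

Merging process:

Compare 2 vs 6: take 2 from left. Merged: [2]
Compare 11 vs 6: take 6 from right. Merged: [2, 6]
Compare 11 vs 7: take 7 from right. Merged: [2, 6, 7]
Compare 11 vs 11: take 11 from left. Merged: [2, 6, 7, 11]
Compare 11 vs 11: take 11 from left. Merged: [2, 6, 7, 11, 11]
Append remaining from right: [11]. Merged: [2, 6, 7, 11, 11, 11]

Final merged array: [2, 6, 7, 11, 11, 11]
Total comparisons: 5

The merged array is [2, 6, 7, 11, 11, 11], requiring 5 comparisons. The merge step runs in O(n) time where n is the total number of elements.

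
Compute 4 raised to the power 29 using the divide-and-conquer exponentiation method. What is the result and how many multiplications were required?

Computing 4^29 by squaring (build up from 4^1; each line after the first costs one multiplication):

4^1 = 4
4^2 = (4^1)^2 = 4^2 = 16
4^3 = 4 * 4^2 = 4 * 16 = 64
4^6 = (4^3)^2 = 64^2 = 4096
4^7 = 4 * 4^6 = 4 * 4096 = 16384
4^14 = (4^7)^2 = 16384^2 = 268435456
4^28 = (4^14)^2 = 268435456^2 = 72057594037927936
4^29 = 4 * 4^28 = 4 * 72057594037927936 = 288230376151711744

Result: 288230376151711744
Multiplications needed: 7 (7 lines after 4^1)

4^29 = 288230376151711744. Using exponentiation by squaring, this requires 7 multiplications. The key idea: if the exponent is even, square the half-power; if odd, multiply by the base once.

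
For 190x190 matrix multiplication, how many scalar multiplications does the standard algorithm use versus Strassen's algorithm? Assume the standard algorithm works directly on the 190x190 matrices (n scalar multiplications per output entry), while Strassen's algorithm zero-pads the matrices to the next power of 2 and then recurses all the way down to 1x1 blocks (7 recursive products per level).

Matrix multiplication for 190x190 matrices:

Strassen's algorithm requires power-of-2 dimensions. Pad 190x190 to 256x256 (next power of 2).

Standard algorithm: 190^3 = 6859000 multiplications
Strassen's algorithm: 7^(log2(256)) = 7^8 = 5764801 multiplications
Savings: 6859000 - 5764801 = 1094199 multiplications

Standard: 6859000 multiplications (190^3). Strassen: 5764801 multiplications (7^8, after padding to 256x256). Strassen reduces 8 recursive multiplications to 7 at each level.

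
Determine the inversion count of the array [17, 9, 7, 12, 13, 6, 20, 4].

Finding inversions in [17, 9, 7, 12, 13, 6, 20, 4]:

(0, 1): arr[0]=17 > arr[1]=9
(0, 2): arr[0]=17 > arr[2]=7
(0, 3): arr[0]=17 > arr[3]=12
(0, 4): arr[0]=17 > arr[4]=13
(0, 5): arr[0]=17 > arr[5]=6
(0, 7): arr[0]=17 > arr[7]=4
(1, 2): arr[1]=9 > arr[2]=7
(1, 5): arr[1]=9 > arr[5]=6
(1, 7): arr[1]=9 > arr[7]=4
(2, 5): arr[2]=7 > arr[5]=6
(2, 7): arr[2]=7 > arr[7]=4
(3, 5): arr[3]=12 > arr[5]=6
(3, 7): arr[3]=12 > arr[7]=4
(4, 5): arr[4]=13 > arr[5]=6
(4, 7): arr[4]=13 > arr[7]=4
(5, 7): arr[5]=6 > arr[7]=4
(6, 7): arr[6]=20 > arr[7]=4

Total inversions: 17

The array has 17 inversion(s): (0,1), (0,2), (0,3), (0,4), (0,5), (0,7), (1,2), (1,5), (1,7), (2,5), (2,7), (3,5), (3,7), (4,5), (4,7), (5,7), (6,7). Each pair (i,j) satisfies i < j and arr[i] > arr[j].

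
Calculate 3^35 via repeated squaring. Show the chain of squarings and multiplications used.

Computing 3^35 by squaring (build up from 3^1; each line after the first costs one multiplication):

3^1 = 3
3^2 = (3^1)^2 = 3^2 = 9
3^4 = (3^2)^2 = 9^2 = 81
3^8 = (3^4)^2 = 81^2 = 6561
3^16 = (3^8)^2 = 6561^2 = 43046721
3^17 = 3 * 3^16 = 3 * 43046721 = 129140163
3^34 = (3^17)^2 = 129140163^2 = 16677181699666569
3^35 = 3 * 3^34 = 3 * 16677181699666569 = 50031545098999707

Result: 50031545098999707
Multiplications needed: 7 (7 lines after 3^1)

3^35 = 50031545098999707. Using exponentiation by squaring, this requires 7 multiplications. The key idea: if the exponent is even, square the half-power; if odd, multiply by the base once.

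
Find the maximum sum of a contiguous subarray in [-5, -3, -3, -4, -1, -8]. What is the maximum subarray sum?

Using Kadane's algorithm on [-5, -3, -3, -4, -1, -8]:

Scanning through the array:
Position 1 (value -3): max_ending_here = -3, max_so_far = -3
Position 2 (value -3): max_ending_here = -3, max_so_far = -3
Position 3 (value -4): max_ending_here = -4, max_so_far = -3
Position 4 (value -1): max_ending_here = -1, max_so_far = -1
Position 5 (value -8): max_ending_here = -8, max_so_far = -1

Maximum subarray: [-1]
Maximum sum: -1

The maximum subarray is [-1] with sum -1. This subarray runs from index 4 to index 4.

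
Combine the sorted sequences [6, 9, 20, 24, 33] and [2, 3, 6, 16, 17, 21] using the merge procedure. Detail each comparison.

Merging process:

Compare 6 vs 2: take 2 from right. Merged: [2]
Compare 6 vs 3: take 3 from right. Merged: [2, 3]
Compare 6 vs 6: take 6 from left. Merged: [2, 3, 6]
Compare 9 vs 6: take 6 from right. Merged: [2, 3, 6, 6]
Compare 9 vs 16: take 9 from left. Merged: [2, 3, 6, 6, 9]
Compare 20 vs 16: take 16 from right. Merged: [2, 3, 6, 6, 9, 16]
Compare 20 vs 17: take 17 from right. Merged: [2, 3, 6, 6, 9, 16, 17]
Compare 20 vs 21: take 20 from left. Merged: [2, 3, 6, 6, 9, 16, 17, 20]
Compare 24 vs 21: take 21 from right. Merged: [2, 3, 6, 6, 9, 16, 17, 20, 21]
Append remaining from left: [24, 33]. Merged: [2, 3, 6, 6, 9, 16, 17, 20, 21, 24, 33]

Final merged array: [2, 3, 6, 6, 9, 16, 17, 20, 21, 24, 33]
Total comparisons: 9

The merged array is [2, 3, 6, 6, 9, 16, 17, 20, 21, 24, 33], requiring 9 comparisons. The merge step runs in O(n) time where n is the total number of elements.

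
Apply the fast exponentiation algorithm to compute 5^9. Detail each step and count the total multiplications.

Computing 5^9 by squaring (build up from 5^1; each line after the first costs one multiplication):

5^1 = 5
5^2 = (5^1)^2 = 5^2 = 25
5^4 = (5^2)^2 = 25^2 = 625
5^8 = (5^4)^2 = 625^2 = 390625
5^9 = 5 * 5^8 = 5 * 390625 = 1953125

Result: 1953125
Multiplications needed: 4 (4 lines after 5^1)

5^9 = 1953125. Using exponentiation by squaring, this requires 4 multiplications. The key idea: if the exponent is even, square the half-power; if odd, multiply by the base once.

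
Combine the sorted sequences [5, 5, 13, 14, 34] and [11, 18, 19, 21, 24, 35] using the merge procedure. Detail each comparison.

Merging process:

Compare 5 vs 11: take 5 from left. Merged: [5]
Compare 5 vs 11: take 5 from left. Merged: [5, 5]
Compare 13 vs 11: take 11 from right. Merged: [5, 5, 11]
Compare 13 vs 18: take 13 from left. Merged: [5, 5, 11, 13]
Compare 14 vs 18: take 14 from left. Merged: [5, 5, 11, 13, 14]
Compare 34 vs 18: take 18 from right. Merged: [5, 5, 11, 13, 14, 18]
Compare 34 vs 19: take 19 from right. Merged: [5, 5, 11, 13, 14, 18, 19]
Compare 34 vs 21: take 21 from right. Merged: [5, 5, 11, 13, 14, 18, 19, 21]
Compare 34 vs 24: take 24 from right. Merged: [5, 5, 11, 13, 14, 18, 19, 21, 24]
Compare 34 vs 35: take 34 from left. Merged: [5, 5, 11, 13, 14, 18, 19, 21, 24, 34]
Append remaining from right: [35]. Merged: [5, 5, 11, 13, 14, 18, 19, 21, 24, 34, 35]

Final merged array: [5, 5, 11, 13, 14, 18, 19, 21, 24, 34, 35]
Total comparisons: 10

The merged array is [5, 5, 11, 13, 14, 18, 19, 21, 24, 34, 35], requiring 10 comparisons. The merge step runs in O(n) time where n is the total number of elements.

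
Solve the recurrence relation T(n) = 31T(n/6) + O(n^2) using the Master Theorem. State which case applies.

Master Theorem for T(n) = 31T(n/6) + O(n^2):

a = 31, b = 6, c = 2
log_b(a) = log_6(31) = 1.9165

Case 3: c = 2 > log_6(31) = 1.9165
T(n) = O(n^2) = O(n^2)

For T(n) = 31T(n/6) + O(n^2): log_6(31) = 1.9165. This is Case 3 of the Master Theorem (c > log_b(a), work dominated by root), giving O(n^2).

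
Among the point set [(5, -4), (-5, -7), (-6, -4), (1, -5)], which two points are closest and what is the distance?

Computing all pairwise distances among 4 points:

d((5, -4), (-5, -7)) = 10.4403
d((5, -4), (-6, -4)) = 11.0
d((5, -4), (1, -5)) = 4.1231
d((-5, -7), (-6, -4)) = 3.1623 <-- minimum
d((-5, -7), (1, -5)) = 6.3246
d((-6, -4), (1, -5)) = 7.0711

Closest pair: (-5, -7) and (-6, -4) with distance 3.1623

The closest pair is (-5, -7) and (-6, -4) with Euclidean distance 3.1623. For 4 points, brute-force pairwise comparison is shown above. For large n, the divide-and-conquer algorithm (sort by x, recurse on halves, check the dividing strip) achieves O(n log n).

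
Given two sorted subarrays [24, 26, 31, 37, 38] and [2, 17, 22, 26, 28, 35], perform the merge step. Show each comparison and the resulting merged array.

Merging process:

Compare 24 vs 2: take 2 from right. Merged: [2]
Compare 24 vs 17: take 17 from right. Merged: [2, 17]
Compare 24 vs 22: take 22 from right. Merged: [2, 17, 22]
Compare 24 vs 26: take 24 from left. Merged: [2, 17, 22, 24]
Compare 26 vs 26: take 26 from left. Merged: [2, 17, 22, 24, 26]
Compare 31 vs 26: take 26 from right. Merged: [2, 17, 22, 24, 26, 26]
Compare 31 vs 28: take 28 from right. Merged: [2, 17, 22, 24, 26, 26, 28]
Compare 31 vs 35: take 31 from left. Merged: [2, 17, 22, 24, 26, 26, 28, 31]
Compare 37 vs 35: take 35 from right. Merged: [2, 17, 22, 24, 26, 26, 28, 31, 35]
Append remaining from left: [37, 38]. Merged: [2, 17, 22, 24, 26, 26, 28, 31, 35, 37, 38]

Final merged array: [2, 17, 22, 24, 26, 26, 28, 31, 35, 37, 38]
Total comparisons: 9

The merged array is [2, 17, 22, 24, 26, 26, 28, 31, 35, 37, 38], requiring 9 comparisons. The merge step runs in O(n) time where n is the total number of elements.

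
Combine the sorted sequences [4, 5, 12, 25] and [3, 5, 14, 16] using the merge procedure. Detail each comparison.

Merging process:

Compare 4 vs 3: take 3 from right. Merged: [3]
Compare 4 vs 5: take 4 from left. Merged: [3, 4]
Compare 5 vs 5: take 5 from left. Merged: [3, 4, 5]
Compare 12 vs 5: take 5 from right. Merged: [3, 4, 5, 5]
Compare 12 vs 14: take 12 from left. Merged: [3, 4, 5, 5, 12]
Compare 25 vs 14: take 14 from right. Merged: [3, 4, 5, 5, 12, 14]
Compare 25 vs 16: take 16 from right. Merged: [3, 4, 5, 5, 12, 14, 16]
Append remaining from left: [25]. Merged: [3, 4, 5, 5, 12, 14, 16, 25]

Final merged array: [3, 4, 5, 5, 12, 14, 16, 25]
Total comparisons: 7

The merged array is [3, 4, 5, 5, 12, 14, 16, 25], requiring 7 comparisons. The merge step runs in O(n) time where n is the total number of elements.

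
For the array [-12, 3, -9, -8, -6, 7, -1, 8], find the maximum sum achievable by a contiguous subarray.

Using Kadane's algorithm on [-12, 3, -9, -8, -6, 7, -1, 8]:

Scanning through the array:
Position 1 (value 3): max_ending_here = 3, max_so_far = 3
Position 2 (value -9): max_ending_here = -6, max_so_far = 3
Position 3 (value -8): max_ending_here = -8, max_so_far = 3
Position 4 (value -6): max_ending_here = -6, max_so_far = 3
Position 5 (value 7): max_ending_here = 7, max_so_far = 7
Position 6 (value -1): max_ending_here = 6, max_so_far = 7
Position 7 (value 8): max_ending_here = 14, max_so_far = 14

Maximum subarray: [7, -1, 8]
Maximum sum: 14

The maximum subarray is [7, -1, 8] with sum 14. This subarray runs from index 5 to index 7.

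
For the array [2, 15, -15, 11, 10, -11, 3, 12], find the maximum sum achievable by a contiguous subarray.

Using Kadane's algorithm on [2, 15, -15, 11, 10, -11, 3, 12]:

Scanning through the array:
Position 1 (value 15): max_ending_here = 17, max_so_far = 17
Position 2 (value -15): max_ending_here = 2, max_so_far = 17
Position 3 (value 11): max_ending_here = 13, max_so_far = 17
Position 4 (value 10): max_ending_here = 23, max_so_far = 23
Position 5 (value -11): max_ending_here = 12, max_so_far = 23
Position 6 (value 3): max_ending_here = 15, max_so_far = 23
Position 7 (value 12): max_ending_here = 27, max_so_far = 27

Maximum subarray: [2, 15, -15, 11, 10, -11, 3, 12]
Maximum sum: 27

The maximum subarray is [2, 15, -15, 11, 10, -11, 3, 12] with sum 27. This subarray runs from index 0 to index 7.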